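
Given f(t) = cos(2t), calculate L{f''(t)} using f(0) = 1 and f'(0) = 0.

F(s) = s/(s² + 4). L{f''(t)} = s²F(s) - sf(0) - f'(0) = s³/(s² + 4) - s = (s³ - s(s² + 4))/(s² + 4) = -4s/(s² + 4)

Final answer: -4s/(s² + 4)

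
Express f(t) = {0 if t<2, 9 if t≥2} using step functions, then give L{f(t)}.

f(t) = 9·u(t-2). L{u(t-2)} = e^(-2s)/s, so L{f(t)} = 9·e^(-2s)/s

Final answer: 9·e^(-2s)/s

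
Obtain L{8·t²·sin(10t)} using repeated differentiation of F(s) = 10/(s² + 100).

F(s) = 10/(s² + 100). F'(s) = -20s/(s² + 100)². F''(s) = -20(100 - 3s²)/(s² + 100)³ = (60s² - 2000)/(s² + 100)³. So L{t²·sin(10t)} = (-1)² F''(s) = (60s² - 2000)/(s² + 100)³. Then L{8·t²·sin(10t)} = 8·(60s² - 2000)/(s² + 100)³ = (480s² - 16000)/(s² + 100)³

Final answer: (480s² - 16000)/(s² + 100)³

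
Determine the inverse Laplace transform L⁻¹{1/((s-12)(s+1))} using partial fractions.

Decompose: A/(s-12) + B/(s+1). A = 1/13, B = -1/13. f(t) = (e^(12t) - e^(-t))/13

Final answer: (e^(12t) - e^(-t))/13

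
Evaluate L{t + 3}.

L{t + 3} = L{t} + 3·L{1} = 1/s² + 3/s

Final answer: 1/s² + 3/s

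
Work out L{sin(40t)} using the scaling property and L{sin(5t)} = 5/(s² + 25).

Using L{f(at)} = (1/a)F(s/a) with a=8: L{sin(40t)} = (1/8) · 5/((s/8)² + 25) = (1/8) · 5·64/(s² + 1600) = 40/(s² + 1600)

Final answer: 40/(s² + 1600)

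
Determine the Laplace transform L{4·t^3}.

L{t^n} = n!/s^(n+1), so L{t^3} = 6/s^4. Then L{4·t^3} = 4·6/s^4 = 24/s^4

Final answer: 24/s^4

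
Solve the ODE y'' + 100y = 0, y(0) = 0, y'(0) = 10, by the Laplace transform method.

L{y''} + 100L{y} = 0. s²Y - 0 - 10 + 100Y = 0. Y(s² + 100) = 10. Y = (10)/(s² + 100). Inverting: y(t) = sin(10t)

Final answer: y(t) = sin(10t)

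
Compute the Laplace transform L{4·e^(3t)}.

L{e^(at)} = 1/(s-a), so L{e^(3t)} = 1/(s-3). Then L{4·e^(3t)} = 4/(s-3)

Final answer: 4/(s-3)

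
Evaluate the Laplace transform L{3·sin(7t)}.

L{sin(ωt)} = ω/(s² + ω²), so L{sin(7t)} = 7/(s² + 49). Then L{3·sin(7t)} = 3·7/(s² + 49) = 21/(s² + 49)

Final answer: 21/(s² + 49)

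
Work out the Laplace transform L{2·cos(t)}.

L{cos(ωt)} = s/(s² + ω²), so L{cos(t)} = s/(s² + 1). Then L{2·cos(t)} = 2·s/(s² + 1) = 2s/(s² + 1)

Final answer: 2s/(s² + 1)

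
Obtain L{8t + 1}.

L{8t + 1} = 8·L{t} + L{1} = 8/s² + 1/s

Final answer: 8/s² + 1/s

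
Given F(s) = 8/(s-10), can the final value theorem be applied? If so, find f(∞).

sF(s) = 8s/(s-10) has a pole at s = 10 in the right half-plane. Theorem does NOT apply (unstable system; f(t) = 8·e^(10t) grows without bound).

Final answer: Not applicable (unstable)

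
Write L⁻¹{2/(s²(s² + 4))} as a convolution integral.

2/(s²(s² + 4)) = (1/s²)·(2/(s² + 4)) = L{t}·L{sin(2t)}. So f(t) = t*(sin(2t)) = ∫₀ᵗ τ·sin(2(t-τ)) dτ

Final answer: ∫₀ᵗ τ·sin(2(t-τ)) dτ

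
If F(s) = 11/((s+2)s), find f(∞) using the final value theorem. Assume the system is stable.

f(∞) = lim_{s→0} sF(s) = lim_{s→0} 11/(s+2) = 11/2

Final answer: 11/2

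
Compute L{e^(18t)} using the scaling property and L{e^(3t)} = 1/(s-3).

Using L{f(at)} = (1/a)F(s/a) with a=6 and f(t) = e^(3t): L{e^(18t)} = (1/6) · 1/((s/6)-3) = (1/6) · 6/(s-18) = 1/(s-18)

Final answer: 1/(s-18)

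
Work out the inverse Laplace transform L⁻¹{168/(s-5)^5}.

L⁻¹{n!/(s-a)^(n+1)} = t^n·e^(at) with n=4, a=5. So L⁻¹{24/(s-5)^5} = t^4·e^(5t), and L⁻¹{168/(s-5)^5} = (168/24)·t^4·e^(5t) = 7·t^4·e^(5t)

Final answer: 7·t^4·e^(5t)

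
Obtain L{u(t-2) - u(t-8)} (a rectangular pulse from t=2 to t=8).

L{u(t-a)} = e^(-as)/s. L{u(t-2) - u(t-8)} = (e^(-2s) - e^(-8s))/s

Final answer: (e^(-2s) - e^(-8s))/s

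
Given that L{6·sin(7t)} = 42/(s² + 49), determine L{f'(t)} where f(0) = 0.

L{f'(t)} = s·F(s) - f(0) = s·42/(s² + 49) - 0 = 42s/(s² + 49)

Final answer: 42s/(s² + 49)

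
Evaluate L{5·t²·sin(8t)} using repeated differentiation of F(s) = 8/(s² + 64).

F(s) = 8/(s² + 64). F'(s) = -16s/(s² + 64)². F''(s) = -16(64 - 3s²)/(s² + 64)³ = (48s² - 1024)/(s² + 64)³. So L{t²·sin(8t)} = (-1)² F''(s) = (48s² - 1024)/(s² + 64)³. Then L{5·t²·sin(8t)} = 5·(48s² - 1024)/(s² + 64)³ = (240s² - 5120)/(s² + 64)³

Final answer: (240s² - 5120)/(s² + 64)³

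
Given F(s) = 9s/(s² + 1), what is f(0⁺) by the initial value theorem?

f(0⁺) = lim_{s→∞} s·9s/(s² + 1) = lim_{s→∞} 9s²/(s² + 1) = 9

Final answer: 9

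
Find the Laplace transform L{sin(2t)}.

L{sin(ωt)} = ω/(s² + ω²), so L{sin(2t)} = 2/(s² + 4)

Final answer: 2/(s² + 4)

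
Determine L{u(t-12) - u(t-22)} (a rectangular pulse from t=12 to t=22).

L{u(t-a)} = e^(-as)/s. L{u(t-12) - u(t-22)} = (e^(-12s) - e^(-22s))/s

Final answer: (e^(-12s) - e^(-22s))/s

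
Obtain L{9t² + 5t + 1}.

L{9t² + 5t + 1} = 9·2/s³ + 5/s² + 1/s = 18/s³ + 5/s² + 1/s

Final answer: 18/s³ + 5/s² + 1/s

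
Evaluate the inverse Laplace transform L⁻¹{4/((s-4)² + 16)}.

Using frequency shift, L⁻¹{4/((s-4)² + 16)} = e^(4t)·sin(4t)

Final answer: e^(4t)·sin(4t)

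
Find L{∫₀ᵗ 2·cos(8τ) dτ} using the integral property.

L{∫₀ᵗ f(τ)dτ} = F(s)/s with F(s) = 2s/(s² + 64), so the result is (2s/(s² + 64))/s = 2/(s² + 64)

Final answer: 2/(s² + 64)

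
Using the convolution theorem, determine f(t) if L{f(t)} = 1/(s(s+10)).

1/(s(s+10)) = (1/s)·(1/(s+10)) = L{1}·L{e^(-10t)}. By convolution, f(t) = 1*e^(-10t) = ∫₀ᵗ 1·e^(-10τ) dτ = (1 - e^(-10t))/10

Final answer: (1 - e^(-10t))/10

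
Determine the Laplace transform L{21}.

L{21} = 21 · L{1} = 21/s

Final answer: 21/s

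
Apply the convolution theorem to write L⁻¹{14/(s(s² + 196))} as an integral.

14/(s(s² + 196)) = (1/s)·(14/(s² + 196)) = L{1}·L{sin(14t)}. So f(t) = 1*(sin(14t)) = ∫₀ᵗ sin(14τ) dτ

Final answer: ∫₀ᵗ sin(14τ) dτ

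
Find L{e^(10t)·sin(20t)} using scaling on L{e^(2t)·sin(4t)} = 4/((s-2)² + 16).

Scaling with a=5: L{e^(10t)·sin(20t)} = (1/5) · 4/((s/5-2)² + 16). Simplifying: 20/((s-10)² + 400)

Final answer: 20/((s-10)² + 400)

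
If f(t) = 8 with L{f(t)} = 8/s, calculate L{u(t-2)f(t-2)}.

Time shift theorem: L{u(t-a)f(t-a)} = e^(-as)F(s). Here a=2, F(s) = 8/s, so L{u(t-2)f(t-2)} = e^(-2s)·8/s

Final answer: e^(-2s)·8/s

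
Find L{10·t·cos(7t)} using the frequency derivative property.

L{cos(7t)} = s/(s² + 49). Derivative: d/ds[s/(s² + 49)] = [(s² + 49) - s·2s]/(s² + 49)² = (49 - s²)/(s² + 49)². So L{t·cos(7t)} = -F'(s) = (s² - 49)/(s² + 49)². Then L{10·t·cos(7t)} = 10·(s² - 49)/(s² + 49)²

Final answer: 10·(s² - 49)/(s² + 49)²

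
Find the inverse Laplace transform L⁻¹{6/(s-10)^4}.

L⁻¹{n!/(s-a)^(n+1)} = t^n·e^(at) with n=3, a=10. So L⁻¹{6/(s-10)^4} = t^3·e^(10t)

Final answer: t^3·e^(10t)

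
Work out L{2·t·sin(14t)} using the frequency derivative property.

L{sin(14t)} = 14/(s² + 196). By L{t·f(t)} = -F'(s): -d/ds[14/(s² + 196)] = -(14)·(-2s)/(s² + 196)² = 28s/(s² + 196)². Then L{2·t·sin(14t)} = 2·28s/(s² + 196)² = 56s/(s² + 196)²

Final answer: 56s/(s² + 196)²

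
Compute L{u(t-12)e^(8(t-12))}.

u(t-a)f(t-a) with f(t)=e^(8t). L{e^(8t)} = 1/(s-8). By time shift: e^(-12s)/(s-8)

Final answer: e^(-12s)/(s-8)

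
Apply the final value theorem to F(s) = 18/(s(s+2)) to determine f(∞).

f(∞) = lim_{s→0} s·18/(s(s+2)) = lim_{s→0} 18/(s+2) = 18/2 = 9

Final answer: 9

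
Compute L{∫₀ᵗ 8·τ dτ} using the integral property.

L{∫₀ᵗ f(τ)dτ} = F(s)/s with f(t) = 8t. F(s) = 8/s^2, so L{∫₀ᵗ 8·τ dτ} = (8/s^2)/s = 8/s^3. (Check: ∫₀ᵗ 8·τ dτ = 8t^2/2.)

Final answer: 8/s^3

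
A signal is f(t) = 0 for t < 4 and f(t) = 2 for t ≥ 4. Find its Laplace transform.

f(t) = 2·u(t-4). L{u(t-4)} = e^(-4s)/s, so L{f(t)} = 2·e^(-4s)/s

Final answer: 2·e^(-4s)/s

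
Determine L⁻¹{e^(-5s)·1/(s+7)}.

L⁻¹{1/(s+7)} = e^(-7t). By the time shift theorem, L⁻¹{e^(-as)F(s)} = u(t-a)f(t-a) with a=5, so L⁻¹{e^(-5s)·1/(s+7)} = u(t-5)·e^(-7(t-5))

Final answer: u(t-5)·e^(-7(t-5))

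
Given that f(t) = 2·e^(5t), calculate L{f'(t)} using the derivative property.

f(0) = 2, F(s) = 2/(s-5). L{f'(t)} = s·F(s) - f(0) = 2s/(s-5) - 2 = (2s - 2(s-5))/(s-5) = 10/(s-5)

Final answer: 10/(s-5)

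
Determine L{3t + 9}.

L{3t + 9} = 3·L{t} + 9·L{1} = 3/s² + 9/s

Final answer: 3/s² + 9/s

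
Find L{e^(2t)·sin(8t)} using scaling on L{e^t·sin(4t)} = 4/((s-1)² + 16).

Scaling with a=2: L{e^(2t)·sin(8t)} = (1/2) · 4/((s/2-1)² + 16). Simplifying: 8/((s-2)² + 64)

Final answer: 8/((s-2)² + 64)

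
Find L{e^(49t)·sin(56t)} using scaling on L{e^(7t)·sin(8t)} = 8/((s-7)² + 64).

Scaling with a=7: L{e^(49t)·sin(56t)} = (1/7) · 8/((s/7-7)² + 64). Simplifying: 56/((s-49)² + 3136)

Final answer: 56/((s-49)² + 3136)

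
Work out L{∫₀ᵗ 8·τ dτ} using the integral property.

L{∫₀ᵗ f(τ)dτ} = F(s)/s with f(t) = 8t. F(s) = 8/s^2, so L{∫₀ᵗ 8·τ dτ} = (8/s^2)/s = 8/s^3. (Check: ∫₀ᵗ 8·τ dτ = 8t^2/2.)

Final answer: 8/s^3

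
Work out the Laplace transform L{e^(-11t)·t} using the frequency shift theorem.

L{e^(at)·t^n} = n!/(s-a)^(n+1), so L{e^(-11t)·t} = 1/(s+11)^2

Final answer: 1/(s+11)^2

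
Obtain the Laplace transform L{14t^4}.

L{14t^4} = 14 · L{t^4} = 14 · 24/s^5 = 336/s^5

Final answer: 336/s^5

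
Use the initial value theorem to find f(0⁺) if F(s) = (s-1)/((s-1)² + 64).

f(0⁺) = lim_{s→∞} sF(s) = lim_{s→∞} s(s-1)/((s-1)² + 64) = 1

Final answer: 1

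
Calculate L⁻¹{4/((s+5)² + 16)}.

Form: b/((s-a)² + b²) → e^(at)sin(bt). With a=-5, b=4

Final answer: e^(-5t)·sin(4t)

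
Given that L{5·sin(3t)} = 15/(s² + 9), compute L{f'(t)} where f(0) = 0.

L{f'(t)} = s·F(s) - f(0) = s·15/(s² + 9) - 0 = 15s/(s² + 9)

Final answer: 15s/(s² + 9)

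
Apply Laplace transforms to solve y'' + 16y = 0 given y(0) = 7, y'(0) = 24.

L{y''} + 16L{y} = 0. s²Y - 7s - 24 + 16Y = 0. Y(s² + 16) = 7s + 24. Y = (7s + 24)/(s² + 16). Inverting: y(t) = 7cos(4t) + 6sin(4t)

Final answer: y(t) = 7cos(4t) + 6sin(4t)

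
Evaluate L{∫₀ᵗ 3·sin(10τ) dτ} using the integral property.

L{∫₀ᵗ f(τ)dτ} = F(s)/s with F(s) = 30/(s² + 100), so the result is (30/(s² + 100))/s = 30/(s(s² + 100))

Final answer: 30/(s(s² + 100))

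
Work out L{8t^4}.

L{t^n} = n!/s^(n+1). So L{8t^4} = 8·4!/s^5 = 192/s^5

Final answer: 192/s^5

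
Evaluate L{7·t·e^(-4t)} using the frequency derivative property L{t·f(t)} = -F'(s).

L{e^(-4t)} = 1/(s+4). By frequency derivative: L{t·e^(-4t)} = -d/ds[1/(s+4)] = -(-1)/(s+4)² = 1/(s+4)². Then L{7·t·e^(-4t)} = 7·1/(s+4)² = 7/(s+4)²

Final answer: 7/(s+4)²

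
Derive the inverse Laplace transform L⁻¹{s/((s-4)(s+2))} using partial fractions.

Using partial fractions, f(t) = (4e^(4t) + 2e^(-2t))/6

Final answer: (4e^(4t) + 2e^(-2t))/6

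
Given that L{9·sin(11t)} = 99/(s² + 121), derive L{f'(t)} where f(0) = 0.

L{f'(t)} = s·F(s) - f(0) = s·99/(s² + 121) - 0 = 99s/(s² + 121)

Final answer: 99s/(s² + 121)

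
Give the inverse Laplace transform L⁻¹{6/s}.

L⁻¹{c/s} = c, so L⁻¹{6/s} = 6

Final answer: 6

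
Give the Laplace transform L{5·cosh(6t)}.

L{cosh(ωt)} = s/(s² - ω²), so L{cosh(6t)} = s/(s² - 36). Then L{5·cosh(6t)} = 5·s/(s² - 36) = 5s/(s² - 36)

Final answer: 5s/(s² - 36)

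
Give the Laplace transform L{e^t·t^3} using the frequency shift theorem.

L{e^(at)·t^n} = n!/(s-a)^(n+1), so L{e^t·t^3} = 6/(s-1)^4

Final answer: 6/(s-1)^4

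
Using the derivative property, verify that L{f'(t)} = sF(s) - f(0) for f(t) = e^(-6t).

f'(t) = -6e^(-6t). Direct: L{f'(t)} = -6/(s+6). Property: s·1/(s+6) - 1 = (s - (s+6))/(s+6) = -6/(s+6). ✓

Final answer: -6/(s+6)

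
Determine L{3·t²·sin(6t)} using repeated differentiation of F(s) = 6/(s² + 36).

F(s) = 6/(s² + 36). F'(s) = -12s/(s² + 36)². F''(s) = -12(36 - 3s²)/(s² + 36)³ = (36s² - 432)/(s² + 36)³. So L{t²·sin(6t)} = (-1)² F''(s) = (36s² - 432)/(s² + 36)³. Then L{3·t²·sin(6t)} = 3·(36s² - 432)/(s² + 36)³ = (108s² - 1296)/(s² + 36)³

Final answer: (108s² - 1296)/(s² + 36)³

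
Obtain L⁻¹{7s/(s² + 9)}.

This is the form c·s/(s² + a²) with a = 3, c = 7. L⁻¹ = 7·cos(3t)

Final answer: 7·cos(3t)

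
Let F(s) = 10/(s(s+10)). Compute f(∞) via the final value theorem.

f(∞) = lim_{s→0} s·10/(s(s+10)) = lim_{s→0} 10/(s+10) = 10/10 = 1

Final answer: 1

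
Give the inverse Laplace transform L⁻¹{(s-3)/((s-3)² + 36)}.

Using frequency shift, L⁻¹{(s-3)/((s-3)² + 36)} = e^(3t)·cos(6t)

Final answer: e^(3t)·cos(6t)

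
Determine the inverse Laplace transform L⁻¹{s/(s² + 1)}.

L⁻¹{s/(s² + 1)} = cos(t)

Final answer: cos(t)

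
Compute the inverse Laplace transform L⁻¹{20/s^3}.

L⁻¹{n!/s^(n+1)} = t^n with n=2. So L⁻¹{2/s^3} = t^2, and L⁻¹{20/s^3} = (20/2)·t^2 = 10·t^2

Final answer: 10·t^2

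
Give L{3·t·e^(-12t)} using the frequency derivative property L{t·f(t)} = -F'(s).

L{e^(-12t)} = 1/(s+12). By frequency derivative: L{t·e^(-12t)} = -d/ds[1/(s+12)] = -(-1)/(s+12)² = 1/(s+12)². Then L{3·t·e^(-12t)} = 3·1/(s+12)² = 3/(s+12)²

Final answer: 3/(s+12)²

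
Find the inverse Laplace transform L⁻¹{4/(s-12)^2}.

L⁻¹{n!/(s-a)^(n+1)} = t^n·e^(at) with n=1, a=12. So L⁻¹{1/(s-12)^2} = t·e^(12t), and L⁻¹{4/(s-12)^2} = (4/1)·t·e^(12t) = 4·t·e^(12t)

Final answer: 4·t·e^(12t)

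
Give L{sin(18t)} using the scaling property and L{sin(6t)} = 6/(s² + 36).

Using L{f(at)} = (1/a)F(s/a) with a=3: L{sin(18t)} = (1/3) · 6/((s/3)² + 36) = (1/3) · 6·9/(s² + 324) = 18/(s² + 324)

Final answer: 18/(s² + 324)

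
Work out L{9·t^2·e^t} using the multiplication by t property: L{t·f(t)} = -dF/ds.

Using L{t^n·e^(at)} = n!/(s-a)^(n+1), L{t^2·e^t} = 2/(s-1)^3, so L{9·t^2·e^t} = 9·2/(s-1)^3 = 18/(s-1)^3

Final answer: 18/(s-1)^3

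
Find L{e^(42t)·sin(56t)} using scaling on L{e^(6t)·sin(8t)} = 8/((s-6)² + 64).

Scaling with a=7: L{e^(42t)·sin(56t)} = (1/7) · 8/((s/7-6)² + 64). Simplifying: 56/((s-42)² + 3136)

Final answer: 56/((s-42)² + 3136)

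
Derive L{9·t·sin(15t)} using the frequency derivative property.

L{sin(15t)} = 15/(s² + 225). By L{t·f(t)} = -F'(s): -d/ds[15/(s² + 225)] = -(15)·(-2s)/(s² + 225)² = 30s/(s² + 225)². Then L{9·t·sin(15t)} = 9·30s/(s² + 225)² = 270s/(s² + 225)²

Final answer: 270s/(s² + 225)²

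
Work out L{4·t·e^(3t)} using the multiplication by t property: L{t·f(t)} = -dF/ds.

Using L{t^n·e^(at)} = n!/(s-a)^(n+1), L{t·e^(3t)} = 1/(s-3)^2, so L{4·t·e^(3t)} = 4·1/(s-3)^2 = 4/(s-3)^2

Final answer: 4/(s-3)^2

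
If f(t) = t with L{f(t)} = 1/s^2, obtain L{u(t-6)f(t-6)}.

Time shift theorem: L{u(t-a)f(t-a)} = e^(-as)F(s). Here a=6, F(s) = 1/s^2, so L{u(t-6)f(t-6)} = e^(-6s)·1/s^2

Final answer: e^(-6s)·1/s^2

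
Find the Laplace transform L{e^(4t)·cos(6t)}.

L{e^(at)·cos(ωt)} = (s-a)/((s-a)² + ω²), so L{e^(4t)·cos(6t)} = (s-4)/((s-4)² + 36)

Final answer: (s-4)/((s-4)² + 36)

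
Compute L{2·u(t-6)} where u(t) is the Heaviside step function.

L{u(t-a)} = e^(-as)/s. Here a=6, so L{u(t-6)} = e^(-6s)/s, and L{2·u(t-6)} = 2·e^(-6s)/s

Final answer: 2·e^(-6s)/s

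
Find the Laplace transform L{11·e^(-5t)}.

L{e^(at)} = 1/(s-a), so L{e^(-5t)} = 1/(s+5). Then L{11·e^(-5t)} = 11/(s+5)

Final answer: 11/(s+5)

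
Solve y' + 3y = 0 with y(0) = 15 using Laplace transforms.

L{y'} + 3L{y} = 0. sY - 15 + 3Y = 0. Y(s+3) = 15. Y = 15/(s+3)

Final answer: y(t) = 15e^(-3t)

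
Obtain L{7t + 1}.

L{7t + 1} = 7·L{t} + L{1} = 7/s² + 1/s

Final answer: 7/s² + 1/s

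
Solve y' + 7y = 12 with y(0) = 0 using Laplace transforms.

sY + 7Y = 12/s. Y = 12/(s(s+7)). Partial fractions: Y = 12/7/s - 12/7/(s+7)

Final answer: y(t) = 12/7(1 - e^(-7t))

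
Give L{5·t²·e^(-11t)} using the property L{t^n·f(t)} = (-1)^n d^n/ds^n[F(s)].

L{e^(-11t)} = 1/(s+11). d/ds[1/(s+11)] = -1/(s+11)². d²/ds²[1/(s+11)] = 2/(s+11)³. So L{t²·e^(-11t)} = (-1)² · 2/(s+11)³ = 2/(s+11)³. Then L{5·t²·e^(-11t)} = 5·2/(s+11)³ = 10/(s+11)³

Final answer: 10/(s+11)³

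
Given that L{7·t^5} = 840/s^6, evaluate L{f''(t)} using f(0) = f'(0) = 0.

L{f''(t)} = s²F(s) - sf(0) - f'(0) = s²·840/s^6 - 0 - 0 = 840/s^4

Final answer: 840/s^4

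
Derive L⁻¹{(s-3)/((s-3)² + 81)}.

Using frequency shift: L⁻¹{(s-a)/((s-a)² + b²)} = e^(at)cos(bt). Here a=3, b=9

Final answer: e^(3t)·cos(9t)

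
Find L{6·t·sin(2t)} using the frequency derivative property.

L{sin(2t)} = 2/(s² + 4). By L{t·f(t)} = -F'(s): -d/ds[2/(s² + 4)] = -(2)·(-2s)/(s² + 4)² = 4s/(s² + 4)². Then L{6·t·sin(2t)} = 6·4s/(s² + 4)² = 24s/(s² + 4)²

Final answer: 24s/(s² + 4)²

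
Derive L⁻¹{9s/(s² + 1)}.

This is the form c·s/(s² + a²) with a = 1, c = 9. L⁻¹ = 9·cos(t)

Final answer: 9·cos(t)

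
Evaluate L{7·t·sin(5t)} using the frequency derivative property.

L{sin(5t)} = 5/(s² + 25). By L{t·f(t)} = -F'(s): -d/ds[5/(s² + 25)] = -(5)·(-2s)/(s² + 25)² = 10s/(s² + 25)². Then L{7·t·sin(5t)} = 7·10s/(s² + 25)² = 70s/(s² + 25)²

Final answer: 70s/(s² + 25)²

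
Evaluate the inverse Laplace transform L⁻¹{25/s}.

L⁻¹{c/s} = c, so L⁻¹{25/s} = 25

Final answer: 25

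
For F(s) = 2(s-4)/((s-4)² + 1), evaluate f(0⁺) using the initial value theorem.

f(0⁺) = lim_{s→∞} sF(s) = lim_{s→∞} 2s(s-4)/((s-4)² + 1) = 2

Final answer: 2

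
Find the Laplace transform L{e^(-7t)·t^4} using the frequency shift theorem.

L{e^(at)·t^n} = n!/(s-a)^(n+1), so L{e^(-7t)·t^4} = 24/(s+7)^5

Final answer: 24/(s+7)^5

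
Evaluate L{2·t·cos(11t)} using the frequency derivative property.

L{cos(11t)} = s/(s² + 121). Derivative: d/ds[s/(s² + 121)] = [(s² + 121) - s·2s]/(s² + 121)² = (121 - s²)/(s² + 121)². So L{t·cos(11t)} = -F'(s) = (s² - 121)/(s² + 121)². Then L{2·t·cos(11t)} = 2·(s² - 121)/(s² + 121)²

Final answer: 2·(s² - 121)/(s² + 121)²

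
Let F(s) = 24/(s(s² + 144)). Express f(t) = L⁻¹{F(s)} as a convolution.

24/(s(s² + 144)) = (1/s)·(24/(s² + 144)) = L{1}·L{2·sin(12t)}. So f(t) = 1*(2·sin(12t)) = ∫₀ᵗ 2·sin(12τ) dτ

Final answer: ∫₀ᵗ 2·sin(12τ) dτ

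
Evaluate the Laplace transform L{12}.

L{12} = 12 · L{1} = 12/s

Final answer: 12/s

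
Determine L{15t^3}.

L{t^n} = n!/s^(n+1). So L{15t^3} = 15·3!/s^4 = 90/s^4

Final answer: 90/s^4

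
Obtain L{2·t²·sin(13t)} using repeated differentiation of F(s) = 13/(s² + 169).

F(s) = 13/(s² + 169). F'(s) = -26s/(s² + 169)². F''(s) = -26(169 - 3s²)/(s² + 169)³ = (78s² - 4394)/(s² + 169)³. So L{t²·sin(13t)} = (-1)² F''(s) = (78s² - 4394)/(s² + 169)³. Then L{2·t²·sin(13t)} = 2·(78s² - 4394)/(s² + 169)³ = (156s² - 8788)/(s² + 169)³

Final answer: (156s² - 8788)/(s² + 169)³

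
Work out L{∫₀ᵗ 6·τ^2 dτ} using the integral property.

L{∫₀ᵗ f(τ)dτ} = F(s)/s with f(t) = 6t^2. F(s) = 12/s^3, so L{∫₀ᵗ 6·τ^2 dτ} = (12/s^3)/s = 12/s^4. (Check: ∫₀ᵗ 6·τ^2 dτ = 6t^3/3.)

Final answer: 12/s^4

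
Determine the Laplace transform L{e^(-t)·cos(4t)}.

L{e^(at)·cos(ωt)} = (s-a)/((s-a)² + ω²), so L{e^(-t)·cos(4t)} = (s+1)/((s+1)² + 16)

Final answer: (s+1)/((s+1)² + 16)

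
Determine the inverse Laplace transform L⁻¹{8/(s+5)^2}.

L⁻¹{n!/(s-a)^(n+1)} = t^n·e^(at) with n=1, a=-5. So L⁻¹{1/(s+5)^2} = t·e^(-5t), and L⁻¹{8/(s+5)^2} = (8/1)·t·e^(-5t) = 8·t·e^(-5t)

Final answer: 8·t·e^(-5t)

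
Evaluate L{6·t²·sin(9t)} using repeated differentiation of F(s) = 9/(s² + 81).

F(s) = 9/(s² + 81). F'(s) = -18s/(s² + 81)². F''(s) = -18(81 - 3s²)/(s² + 81)³ = (54s² - 1458)/(s² + 81)³. So L{t²·sin(9t)} = (-1)² F''(s) = (54s² - 1458)/(s² + 81)³. Then L{6·t²·sin(9t)} = 6·(54s² - 1458)/(s² + 81)³ = (324s² - 8748)/(s² + 81)³

Final answer: (324s² - 8748)/(s² + 81)³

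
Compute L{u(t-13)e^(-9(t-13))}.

u(t-a)f(t-a) with f(t)=e^(-9t). L{e^(-9t)} = 1/(s+9). By time shift: e^(-13s)/(s+9)

Final answer: e^(-13s)/(s+9)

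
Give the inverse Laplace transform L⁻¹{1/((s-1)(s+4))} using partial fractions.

Decompose: A/(s-1) + B/(s+4). A = 1/5, B = -1/5. f(t) = (e^t - e^(-4t))/5

Final answer: (e^t - e^(-4t))/5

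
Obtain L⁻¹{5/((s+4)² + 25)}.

Form: b/((s-a)² + b²) → e^(at)sin(bt). With a=-4, b=5

Final answer: e^(-4t)·sin(5t)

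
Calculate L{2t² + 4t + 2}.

L{2t² + 4t + 2} = 2·2/s³ + 4/s² + 2/s = 4/s³ + 4/s² + 2/s

Final answer: 4/s³ + 4/s² + 2/s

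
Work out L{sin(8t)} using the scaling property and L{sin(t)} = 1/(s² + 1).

Using L{f(at)} = (1/a)F(s/a) with a=8: L{sin(8t)} = (1/8) · 1/((s/8)² + 1) = (1/8) · 1·64/(s² + 64) = 8/(s² + 64)

Final answer: 8/(s² + 64)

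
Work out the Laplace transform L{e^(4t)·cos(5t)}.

L{e^(at)·cos(ωt)} = (s-a)/((s-a)² + ω²), so L{e^(4t)·cos(5t)} = (s-4)/((s-4)² + 25)

Final answer: (s-4)/((s-4)² + 25)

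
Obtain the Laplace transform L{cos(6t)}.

L{cos(ωt)} = s/(s² + ω²), so L{cos(6t)} = s/(s² + 36)

Final answer: s/(s² + 36)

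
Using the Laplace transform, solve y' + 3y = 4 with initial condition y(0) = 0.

sY + 3Y = 4/s. Y = 4/(s(s+3)). Partial fractions: Y = 4/3/s - 4/3/(s+3)

Final answer: y(t) = 4/3(1 - e^(-3t))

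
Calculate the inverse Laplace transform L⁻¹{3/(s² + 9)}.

L⁻¹{3/(s² + 9)} = sin(3t)

Final answer: sin(3t)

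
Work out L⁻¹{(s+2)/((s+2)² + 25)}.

Using frequency shift: L⁻¹{(s-a)/((s-a)² + b²)} = e^(at)cos(bt). Here a=-2, b=5

Final answer: e^(-2t)·cos(5t)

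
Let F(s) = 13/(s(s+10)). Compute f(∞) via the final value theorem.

f(∞) = lim_{s→0} s·13/(s(s+10)) = lim_{s→0} 13/(s+10) = 13/10 = 13/10

Final answer: 13/10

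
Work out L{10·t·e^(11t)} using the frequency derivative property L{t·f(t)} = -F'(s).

L{e^(11t)} = 1/(s-11). By frequency derivative: L{t·e^(11t)} = -d/ds[1/(s-11)] = -(-1)/(s-11)² = 1/(s-11)². Then L{10·t·e^(11t)} = 10·1/(s-11)² = 10/(s-11)²

Final answer: 10/(s-11)²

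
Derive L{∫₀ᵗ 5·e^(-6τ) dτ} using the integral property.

L{∫₀ᵗ f(τ)dτ} = F(s)/s with F(s) = 5/(s+6), so L{∫₀ᵗ 5·e^(-6τ) dτ} = 5/(s(s+6))

Final answer: 5/(s(s+6))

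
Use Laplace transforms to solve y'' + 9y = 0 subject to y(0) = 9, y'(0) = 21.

L{y''} + 9L{y} = 0. s²Y - 9s - 21 + 9Y = 0. Y(s² + 9) = 9s + 21. Y = (9s + 21)/(s² + 9). Inverting: y(t) = 9cos(3t) + 7sin(3t)

Final answer: y(t) = 9cos(3t) + 7sin(3t)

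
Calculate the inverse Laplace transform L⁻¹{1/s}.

L⁻¹{c/s} = c, so L⁻¹{1/s} = 1

Final answer: 1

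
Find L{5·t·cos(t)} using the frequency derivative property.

L{cos(t)} = s/(s² + 1). Derivative: d/ds[s/(s² + 1)] = [(s² + 1) - s·2s]/(s² + 1)² = (1 - s²)/(s² + 1)². So L{t·cos(t)} = -F'(s) = (s² - 1)/(s² + 1)². Then L{5·t·cos(t)} = 5·(s² - 1)/(s² + 1)²

Final answer: 5·(s² - 1)/(s² + 1)²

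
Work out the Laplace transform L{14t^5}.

L{14t^5} = 14 · L{t^5} = 14 · 120/s^6 = 1680/s^6

Final answer: 1680/s^6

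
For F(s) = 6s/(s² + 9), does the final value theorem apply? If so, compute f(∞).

The final value theorem requires all poles of sF(s) in the left half-plane. sF(s) = 6s²/(s² + 9) has poles at s = ±3i (imaginary axis). Theorem does NOT apply (oscillatory system).

Final answer: Not applicable (oscillatory)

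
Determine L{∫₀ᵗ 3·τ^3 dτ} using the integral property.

L{∫₀ᵗ f(τ)dτ} = F(s)/s with f(t) = 3t^3. F(s) = 18/s^4, so L{∫₀ᵗ 3·τ^3 dτ} = (18/s^4)/s = 18/s^5. (Check: ∫₀ᵗ 3·τ^3 dτ = 3t^4/4.)

Final answer: 18/s^5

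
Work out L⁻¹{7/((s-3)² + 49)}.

Form: b/((s-a)² + b²) → e^(at)sin(bt). With a=3, b=7

Final answer: e^(3t)·sin(7t)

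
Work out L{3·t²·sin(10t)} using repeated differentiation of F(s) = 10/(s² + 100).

F(s) = 10/(s² + 100). F'(s) = -20s/(s² + 100)². F''(s) = -20(100 - 3s²)/(s² + 100)³ = (60s² - 2000)/(s² + 100)³. So L{t²·sin(10t)} = (-1)² F''(s) = (60s² - 2000)/(s² + 100)³. Then L{3·t²·sin(10t)} = 3·(60s² - 2000)/(s² + 100)³ = (180s² - 6000)/(s² + 100)³

Final answer: (180s² - 6000)/(s² + 100)³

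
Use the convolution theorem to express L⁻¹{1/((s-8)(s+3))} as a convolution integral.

1/((s-8)(s+3)) = (1/(s-8))·(1/(s+3)) = L{e^(8t)}·L{e^(-3t)}. So f(t) = e^(8t)*e^(-3t) = ∫₀ᵗ e^(8τ)·e^(-3(t-τ)) dτ

Final answer: ∫₀ᵗ e^(8τ)·e^(-3(t-τ)) dτ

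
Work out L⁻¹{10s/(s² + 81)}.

This is the form c·s/(s² + a²) with a = 9, c = 10. L⁻¹ = 10·cos(9t)

Final answer: 10·cos(9t)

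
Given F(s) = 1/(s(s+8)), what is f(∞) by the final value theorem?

f(∞) = lim_{s→0} s·1/(s(s+8)) = lim_{s→0} 1/(s+8) = 1/8 = 1/8

Final answer: 1/8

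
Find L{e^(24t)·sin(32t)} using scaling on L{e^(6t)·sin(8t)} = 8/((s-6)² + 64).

Scaling with a=4: L{e^(24t)·sin(32t)} = (1/4) · 8/((s/4-6)² + 64). Simplifying: 32/((s-24)² + 1024)

Final answer: 32/((s-24)² + 1024)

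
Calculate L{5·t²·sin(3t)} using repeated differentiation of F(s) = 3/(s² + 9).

F(s) = 3/(s² + 9). F'(s) = -6s/(s² + 9)². F''(s) = -6(9 - 3s²)/(s² + 9)³ = (18s² - 54)/(s² + 9)³. So L{t²·sin(3t)} = (-1)² F''(s) = (18s² - 54)/(s² + 9)³. Then L{5·t²·sin(3t)} = 5·(18s² - 54)/(s² + 9)³ = (90s² - 270)/(s² + 9)³

Final answer: (90s² - 270)/(s² + 9)³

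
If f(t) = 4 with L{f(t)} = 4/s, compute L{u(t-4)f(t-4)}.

Time shift theorem: L{u(t-a)f(t-a)} = e^(-as)F(s). Here a=4, F(s) = 4/s, so L{u(t-4)f(t-4)} = e^(-4s)·4/s

Final answer: e^(-4s)·4/s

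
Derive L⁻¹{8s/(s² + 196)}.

This is the form c·s/(s² + a²) with a = 14, c = 8. L⁻¹ = 8·cos(14t)

Final answer: 8·cos(14t)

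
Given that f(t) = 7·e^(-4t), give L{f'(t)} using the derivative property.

f(0) = 7, F(s) = 7/(s+4). L{f'(t)} = s·F(s) - f(0) = 7s/(s+4) - 7 = (7s - 7(s+4))/(s+4) = -28/(s+4)

Final answer: -28/(s+4)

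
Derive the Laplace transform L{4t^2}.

L{4t^2} = 4 · L{t^2} = 4 · 2/s^3 = 8/s^3

Final answer: 8/s^3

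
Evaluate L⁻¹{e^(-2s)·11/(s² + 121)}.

L⁻¹{11/(s² + 121)} = sin(11t). By the time shift theorem, L⁻¹{e^(-as)F(s)} = u(t-a)f(t-a) with a=2, so L⁻¹{e^(-2s)·11/(s² + 121)} = u(t-2)·sin(11(t-2))

Final answer: u(t-2)·sin(11(t-2))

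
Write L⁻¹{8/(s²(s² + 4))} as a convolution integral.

8/(s²(s² + 4)) = (1/s²)·(8/(s² + 4)) = L{t}·L{4·sin(2t)}. So f(t) = t*(4·sin(2t)) = ∫₀ᵗ 4τ·sin(2(t-τ)) dτ

Final answer: ∫₀ᵗ 4τ·sin(2(t-τ)) dτ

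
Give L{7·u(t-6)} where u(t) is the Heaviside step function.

L{u(t-a)} = e^(-as)/s. Here a=6, so L{u(t-6)} = e^(-6s)/s, and L{7·u(t-6)} = 7·e^(-6s)/s

Final answer: 7·e^(-6s)/s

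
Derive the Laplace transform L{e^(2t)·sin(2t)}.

L{e^(at)·sin(ωt)} = ω/((s-a)² + ω²), so L{e^(2t)·sin(2t)} = 2/((s-2)² + 4)

Final answer: 2/((s-2)² + 4)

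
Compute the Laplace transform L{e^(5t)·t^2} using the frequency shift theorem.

L{e^(at)·t^n} = n!/(s-a)^(n+1), so L{e^(5t)·t^2} = 2/(s-5)^3

Final answer: 2/(s-5)^3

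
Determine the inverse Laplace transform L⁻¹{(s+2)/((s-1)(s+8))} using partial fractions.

Using partial fractions, f(t) = (3e^t + 6e^(-8t))/9

Final answer: (3e^t + 6e^(-8t))/9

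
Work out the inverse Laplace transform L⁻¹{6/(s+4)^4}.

L⁻¹{n!/(s-a)^(n+1)} = t^n·e^(at), so L⁻¹{6/(s+4)^4} = t^3·e^(-4t)

Final answer: t^3·e^(-4t)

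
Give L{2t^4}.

L{t^n} = n!/s^(n+1). So L{2t^4} = 2·4!/s^5 = 48/s^5

Final answer: 48/s^5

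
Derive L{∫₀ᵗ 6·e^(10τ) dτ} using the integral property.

L{∫₀ᵗ f(τ)dτ} = F(s)/s with F(s) = 6/(s-10), so L{∫₀ᵗ 6·e^(10τ) dτ} = 6/(s(s-10))

Final answer: 6/(s(s-10))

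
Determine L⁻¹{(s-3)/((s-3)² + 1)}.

Using frequency shift: L⁻¹{(s-a)/((s-a)² + b²)} = e^(at)cos(bt). Here a=3, b=1

Final answer: e^(3t)·cos(t)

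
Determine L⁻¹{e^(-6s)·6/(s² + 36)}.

L⁻¹{6/(s² + 36)} = sin(6t). By the time shift theorem, L⁻¹{e^(-as)F(s)} = u(t-a)f(t-a) with a=6, so L⁻¹{e^(-6s)·6/(s² + 36)} = u(t-6)·sin(6(t-6))

Final answer: u(t-6)·sin(6(t-6))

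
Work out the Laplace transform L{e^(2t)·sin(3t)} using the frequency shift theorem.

Frequency shift: L{e^(at)f(t)} = F(s-a). L{e^(2t)·sin(3t)} = 3/((s-2)² + 9)

Final answer: 3/((s-2)² + 9)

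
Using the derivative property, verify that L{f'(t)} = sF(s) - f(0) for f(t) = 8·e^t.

f'(t) = 8e^t. Direct: L{f'(t)} = 8/(s-1). Property: s·8/(s-1) - 8 = (8s - 8(s-1))/(s-1) = 8/(s-1). ✓

Final answer: 8/(s-1)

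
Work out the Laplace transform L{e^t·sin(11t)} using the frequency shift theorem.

Frequency shift: L{e^(at)f(t)} = F(s-a). L{e^t·sin(11t)} = 11/((s-1)² + 121)

Final answer: 11/((s-1)² + 121)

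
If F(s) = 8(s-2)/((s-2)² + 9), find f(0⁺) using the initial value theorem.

f(0⁺) = lim_{s→∞} sF(s) = lim_{s→∞} 8s(s-2)/((s-2)² + 9) = 8

Final answer: 8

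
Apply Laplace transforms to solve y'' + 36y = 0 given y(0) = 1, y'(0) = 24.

L{y''} + 36L{y} = 0. s²Y - s - 24 + 36Y = 0. Y(s² + 36) = s + 24. Y = (s + 24)/(s² + 36). Inverting: y(t) = cos(6t) + 4sin(6t)

Final answer: y(t) = cos(6t) + 4sin(6t)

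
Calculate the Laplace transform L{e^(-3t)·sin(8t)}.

L{e^(at)·sin(ωt)} = ω/((s-a)² + ω²), so L{e^(-3t)·sin(8t)} = 8/((s+3)² + 64)

Final answer: 8/((s+3)² + 64)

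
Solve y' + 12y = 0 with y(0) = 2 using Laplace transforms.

L{y'} + 12L{y} = 0. sY - 2 + 12Y = 0. Y(s+12) = 2. Y = 2/(s+12)

Final answer: y(t) = 2e^(-12t)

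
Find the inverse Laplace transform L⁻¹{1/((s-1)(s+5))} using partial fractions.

Decompose: A/(s-1) + B/(s+5). A = 1/6, B = -1/6. f(t) = (e^t - e^(-5t))/6

Final answer: (e^t - e^(-5t))/6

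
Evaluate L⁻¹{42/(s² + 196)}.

This is the form c·a/(s² + a²) with a = 14, c = 3. L⁻¹ = 3·sin(14t)

Final answer: 3·sin(14t)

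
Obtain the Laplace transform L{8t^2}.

L{8t^2} = 8 · L{t^2} = 8 · 2/s^3 = 16/s^3

Final answer: 16/s^3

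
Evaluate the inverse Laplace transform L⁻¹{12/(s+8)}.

L⁻¹{1/(s-a)} = e^(at), so L⁻¹{1/(s+8)} = e^(-8t), and L⁻¹{12/(s+8)} = 12·e^(-8t)

Final answer: 12·e^(-8t)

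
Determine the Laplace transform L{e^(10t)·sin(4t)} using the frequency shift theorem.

Frequency shift: L{e^(at)f(t)} = F(s-a). L{e^(10t)·sin(4t)} = 4/((s-10)² + 16)

Final answer: 4/((s-10)² + 16)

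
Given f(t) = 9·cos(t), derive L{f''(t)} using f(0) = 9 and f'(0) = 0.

F(s) = 9s/(s² + 1). L{f''(t)} = s²F(s) - sf(0) - f'(0) = 9s³/(s² + 1) - 9s = (9s³ - 9s(s² + 1))/(s² + 1) = -9s/(s² + 1)

Final answer: -9s/(s² + 1)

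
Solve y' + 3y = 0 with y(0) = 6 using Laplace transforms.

L{y'} + 3L{y} = 0. sY - 6 + 3Y = 0. Y(s+3) = 6. Y = 6/(s+3)

Final answer: y(t) = 6e^(-3t)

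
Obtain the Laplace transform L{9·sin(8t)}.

L{sin(ωt)} = ω/(s² + ω²), so L{sin(8t)} = 8/(s² + 64). Then L{9·sin(8t)} = 9·8/(s² + 64) = 72/(s² + 64)

Final answer: 72/(s² + 64)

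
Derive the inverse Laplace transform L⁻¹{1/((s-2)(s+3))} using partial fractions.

Decompose: A/(s-2) + B/(s+3). A = 1/5, B = -1/5. f(t) = (e^(2t) - e^(-3t))/5

Final answer: (e^(2t) - e^(-3t))/5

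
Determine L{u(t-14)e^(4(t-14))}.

u(t-a)f(t-a) with f(t)=e^(4t). L{e^(4t)} = 1/(s-4). By time shift: e^(-14s)/(s-4)

Final answer: e^(-14s)/(s-4)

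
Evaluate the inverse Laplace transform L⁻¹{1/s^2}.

L⁻¹{n!/s^(n+1)} = t^n with n=1. So L⁻¹{1/s^2} = t

Final answer: t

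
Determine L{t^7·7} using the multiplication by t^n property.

L{7} = 7/s. d^1/ds^1[1/s] = -1/s². d^2/ds^2[1/s] = 2/s^3. d^3/ds^3[1/s] = -6/s^4. d^4/ds^4[1/s] = 24/s^5. d^5/ds^5[1/s] = -120/s^6. d^6/ds^6[1/s] = 720/s^7. d^7/ds^7[1/s] = -5040/s^8. So L{t^7} = (-1)^{7}·-5040/s^8 = 5040/s^8. Then L{t^7·7} = 7·5040/s^8 = 35280/s^8

Final answer: 35280/s^8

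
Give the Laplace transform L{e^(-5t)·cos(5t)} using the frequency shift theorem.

Frequency shift: L{e^(at)f(t)} = F(s-a). L{e^(-5t)·cos(5t)} = (s+5)/((s+5)² + 25)

Final answer: (s+5)/((s+5)² + 25)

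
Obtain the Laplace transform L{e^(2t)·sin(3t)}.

L{e^(at)·sin(ωt)} = ω/((s-a)² + ω²), so L{e^(2t)·sin(3t)} = 3/((s-2)² + 9)

Final answer: 3/((s-2)² + 9)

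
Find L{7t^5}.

L{t^n} = n!/s^(n+1). So L{7t^5} = 7·5!/s^6 = 840/s^6

Final answer: 840/s^6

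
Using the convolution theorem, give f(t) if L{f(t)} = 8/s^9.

8/s^9 = (8/s)·(1/s^8) = L{8}·L{t^7/5040}. By convolution, f(t) = 8*t^7/5040 = ∫₀ᵗ 8·τ^7/5040 dτ = 8·t^8/40320

Final answer: 8·t^8/40320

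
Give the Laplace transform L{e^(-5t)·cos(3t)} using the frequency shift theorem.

Frequency shift: L{e^(at)f(t)} = F(s-a). L{e^(-5t)·cos(3t)} = (s+5)/((s+5)² + 9)

Final answer: (s+5)/((s+5)² + 9)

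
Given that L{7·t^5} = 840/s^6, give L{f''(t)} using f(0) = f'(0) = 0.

L{f''(t)} = s²F(s) - sf(0) - f'(0) = s²·840/s^6 - 0 - 0 = 840/s^4

Final answer: 840/s^4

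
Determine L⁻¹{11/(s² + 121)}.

This is the form c·a/(s² + a²) with a = 11. L⁻¹ = sin(11t)

Final answer: sin(11t)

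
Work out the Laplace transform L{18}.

L{18} = 18 · L{1} = 18/s

Final answer: 18/s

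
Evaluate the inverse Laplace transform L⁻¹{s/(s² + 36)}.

L⁻¹{s/(s² + 36)} = cos(6t)

Final answer: cos(6t)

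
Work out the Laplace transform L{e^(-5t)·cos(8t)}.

L{e^(at)·cos(ωt)} = (s-a)/((s-a)² + ω²), so L{e^(-5t)·cos(8t)} = (s+5)/((s+5)² + 64)

Final answer: (s+5)/((s+5)² + 64)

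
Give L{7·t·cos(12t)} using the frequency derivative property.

L{cos(12t)} = s/(s² + 144). Derivative: d/ds[s/(s² + 144)] = [(s² + 144) - s·2s]/(s² + 144)² = (144 - s²)/(s² + 144)². So L{t·cos(12t)} = -F'(s) = (s² - 144)/(s² + 144)². Then L{7·t·cos(12t)} = 7·(s² - 144)/(s² + 144)²

Final answer: 7·(s² - 144)/(s² + 144)²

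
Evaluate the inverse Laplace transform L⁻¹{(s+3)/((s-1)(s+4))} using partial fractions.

Using partial fractions, f(t) = (4e^t + e^(-4t))/5

Final answer: (4e^t + e^(-4t))/5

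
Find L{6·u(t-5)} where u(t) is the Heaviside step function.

L{u(t-a)} = e^(-as)/s. Here a=5, so L{u(t-5)} = e^(-5s)/s, and L{6·u(t-5)} = 6·e^(-5s)/s

Final answer: 6·e^(-5s)/s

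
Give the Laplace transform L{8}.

L{8} = 8 · L{1} = 8/s

Final answer: 8/s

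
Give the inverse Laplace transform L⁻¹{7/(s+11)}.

L⁻¹{1/(s-a)} = e^(at), so L⁻¹{1/(s+11)} = e^(-11t), and L⁻¹{7/(s+11)} = 7·e^(-11t)

Final answer: 7·e^(-11t)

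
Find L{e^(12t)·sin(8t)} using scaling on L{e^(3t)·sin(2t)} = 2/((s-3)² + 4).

Scaling with a=4: L{e^(12t)·sin(8t)} = (1/4) · 2/((s/4-3)² + 4). Simplifying: 8/((s-12)² + 64)

Final answer: 8/((s-12)² + 64)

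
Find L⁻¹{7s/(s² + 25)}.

This is the form c·s/(s² + a²) with a = 5, c = 7. L⁻¹ = 7·cos(5t)

Final answer: 7·cos(5t)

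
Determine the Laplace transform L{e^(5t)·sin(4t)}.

L{e^(at)·sin(ωt)} = ω/((s-a)² + ω²), so L{e^(5t)·sin(4t)} = 4/((s-5)² + 16)

Final answer: 4/((s-5)² + 16)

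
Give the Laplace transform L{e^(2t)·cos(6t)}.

L{e^(at)·cos(ωt)} = (s-a)/((s-a)² + ω²), so L{e^(2t)·cos(6t)} = (s-2)/((s-2)² + 36)

Final answer: (s-2)/((s-2)² + 36)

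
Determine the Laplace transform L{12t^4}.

L{12t^4} = 12 · L{t^4} = 12 · 24/s^5 = 288/s^5

Final answer: 288/s^5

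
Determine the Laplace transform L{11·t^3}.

L{t^n} = n!/s^(n+1), so L{t^3} = 6/s^4. Then L{11·t^3} = 11·6/s^4 = 66/s^4

Final answer: 66/s^4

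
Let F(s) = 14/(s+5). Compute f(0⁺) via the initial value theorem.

f(0⁺) = lim_{s→∞} s·14/(s+5) = lim_{s→∞} 14s/(s+5) = 14

Final answer: 14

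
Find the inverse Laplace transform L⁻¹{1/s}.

L⁻¹{c/s} = c, so L⁻¹{1/s} = 1

Final answer: 1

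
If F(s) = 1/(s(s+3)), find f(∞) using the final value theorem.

f(∞) = lim_{s→0} s·1/(s(s+3)) = lim_{s→0} 1/(s+3) = 1/3 = 1/3

Final answer: 1/3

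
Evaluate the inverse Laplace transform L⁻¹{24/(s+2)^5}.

L⁻¹{n!/(s-a)^(n+1)} = t^n·e^(at), so L⁻¹{24/(s+2)^5} = t^4·e^(-2t)

Final answer: t^4·e^(-2t)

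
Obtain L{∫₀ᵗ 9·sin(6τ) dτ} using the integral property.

L{∫₀ᵗ f(τ)dτ} = F(s)/s with F(s) = 54/(s² + 36), so the result is (54/(s² + 36))/s = 54/(s(s² + 36))

Final answer: 54/(s(s² + 36))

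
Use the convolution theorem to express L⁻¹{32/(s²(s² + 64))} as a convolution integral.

32/(s²(s² + 64)) = (1/s²)·(32/(s² + 64)) = L{t}·L{4·sin(8t)}. So f(t) = t*(4·sin(8t)) = ∫₀ᵗ 4τ·sin(8(t-τ)) dτ

Final answer: ∫₀ᵗ 4τ·sin(8(t-τ)) dτ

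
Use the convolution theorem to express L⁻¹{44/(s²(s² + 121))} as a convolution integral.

44/(s²(s² + 121)) = (1/s²)·(44/(s² + 121)) = L{t}·L{4·sin(11t)}. So f(t) = t*(4·sin(11t)) = ∫₀ᵗ 4τ·sin(11(t-τ)) dτ

Final answer: ∫₀ᵗ 4τ·sin(11(t-τ)) dτ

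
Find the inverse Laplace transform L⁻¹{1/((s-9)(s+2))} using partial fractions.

Decompose: A/(s-9) + B/(s+2). A = 1/11, B = -1/11. f(t) = (e^(9t) - e^(-2t))/11

Final answer: (e^(9t) - e^(-2t))/11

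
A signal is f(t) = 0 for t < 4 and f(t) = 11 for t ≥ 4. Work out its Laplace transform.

f(t) = 11·u(t-4). L{u(t-4)} = e^(-4s)/s, so L{f(t)} = 11·e^(-4s)/s

Final answer: 11·e^(-4s)/s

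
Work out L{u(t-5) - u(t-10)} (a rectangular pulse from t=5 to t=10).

L{u(t-a)} = e^(-as)/s. L{u(t-5) - u(t-10)} = (e^(-5s) - e^(-10s))/s

Final answer: (e^(-5s) - e^(-10s))/s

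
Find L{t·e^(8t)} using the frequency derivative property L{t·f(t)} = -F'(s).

L{e^(8t)} = 1/(s-8). By frequency derivative: L{t·e^(8t)} = -d/ds[1/(s-8)] = -(-1)/(s-8)² = 1/(s-8)²

Final answer: 1/(s-8)²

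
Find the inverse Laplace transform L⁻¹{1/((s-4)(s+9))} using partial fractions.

Decompose: A/(s-4) + B/(s+9). A = 1/13, B = -1/13. f(t) = (e^(4t) - e^(-9t))/13

Final answer: (e^(4t) - e^(-9t))/13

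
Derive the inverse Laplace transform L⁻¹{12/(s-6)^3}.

L⁻¹{n!/(s-a)^(n+1)} = t^n·e^(at) with n=2, a=6. So L⁻¹{2/(s-6)^3} = t^2·e^(6t), and L⁻¹{12/(s-6)^3} = (12/2)·t^2·e^(6t) = 6·t^2·e^(6t)

Final answer: 6·t^2·e^(6t)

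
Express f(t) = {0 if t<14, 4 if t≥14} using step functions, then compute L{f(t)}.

f(t) = 4·u(t-14). L{u(t-14)} = e^(-14s)/s, so L{f(t)} = 4·e^(-14s)/s

Final answer: 4·e^(-14s)/s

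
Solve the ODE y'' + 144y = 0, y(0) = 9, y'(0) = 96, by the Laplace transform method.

L{y''} + 144L{y} = 0. s²Y - 9s - 96 + 144Y = 0. Y(s² + 144) = 9s + 96. Y = (9s + 96)/(s² + 144). Inverting: y(t) = 9cos(12t) + 8sin(12t)

Final answer: y(t) = 9cos(12t) + 8sin(12t)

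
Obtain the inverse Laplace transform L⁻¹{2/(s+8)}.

L⁻¹{1/(s-a)} = e^(at), so L⁻¹{1/(s+8)} = e^(-8t), and L⁻¹{2/(s+8)} = 2·e^(-8t)

Final answer: 2·e^(-8t)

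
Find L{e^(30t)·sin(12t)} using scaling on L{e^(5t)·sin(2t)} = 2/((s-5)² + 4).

Scaling with a=6: L{e^(30t)·sin(12t)} = (1/6) · 2/((s/6-5)² + 4). Simplifying: 12/((s-30)² + 144)

Final answer: 12/((s-30)² + 144)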